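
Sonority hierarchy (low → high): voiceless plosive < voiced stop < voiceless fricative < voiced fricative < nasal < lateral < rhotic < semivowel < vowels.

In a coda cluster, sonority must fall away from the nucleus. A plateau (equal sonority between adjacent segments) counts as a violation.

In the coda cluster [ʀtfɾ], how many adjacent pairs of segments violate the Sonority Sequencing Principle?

2

/ʀ/ — rhotic, sonority 7.
/t/ — voiceless plosive, sonority 1.
/f/ — voiceless fricative, sonority 3.
/ɾ/ — rhotic, sonority 7.
/ʀ/→/t/: 7→1 (falls) — ok.
/t/→/f/: 1→3 (does not fall) — violation.
/f/→/ɾ/: 3→7 (does not fall) — violation.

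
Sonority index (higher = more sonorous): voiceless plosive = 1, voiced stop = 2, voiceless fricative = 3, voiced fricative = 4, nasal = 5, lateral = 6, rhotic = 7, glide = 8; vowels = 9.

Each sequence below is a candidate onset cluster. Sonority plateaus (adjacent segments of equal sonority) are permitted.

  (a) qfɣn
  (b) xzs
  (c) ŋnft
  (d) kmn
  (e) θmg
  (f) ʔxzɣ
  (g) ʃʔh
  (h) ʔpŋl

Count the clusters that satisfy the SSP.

4

(a) qfɣn: profile 1-3-4-5 — obeys.
(b) xzs: profile 3-4-3 — violates.
(c) ŋnft: profile 5-5-3-1 — violates.
(d) kmn: profile 1-5-5 — obeys.
(e) θmg: profile 3-5-2 — violates.
(f) ʔxzɣ: profile 1-3-4-4 — obeys.
(g) ʃʔh: profile 3-1-3 — violates.
(h) ʔpŋl: profile 1-1-5-6 — obeys.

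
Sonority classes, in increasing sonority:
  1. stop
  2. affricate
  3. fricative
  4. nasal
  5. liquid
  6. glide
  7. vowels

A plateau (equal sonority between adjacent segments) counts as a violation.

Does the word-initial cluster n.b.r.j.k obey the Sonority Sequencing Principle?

/n/: nasal = 4.
/b/: stop = 1.
/r/: liquid = 5.
/j/: glide = 6.
/k/: stop = 1.
The profile is 4-1-5-6-1. Between /n/ (4) and /b/ (1) sonority does not rise, so the cluster violates the SSP.

no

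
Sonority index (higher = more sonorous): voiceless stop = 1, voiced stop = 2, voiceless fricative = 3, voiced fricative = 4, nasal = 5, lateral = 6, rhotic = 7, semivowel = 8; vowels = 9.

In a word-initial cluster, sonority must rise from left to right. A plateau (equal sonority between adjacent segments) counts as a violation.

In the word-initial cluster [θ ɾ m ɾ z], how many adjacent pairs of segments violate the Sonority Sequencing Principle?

2

/θ/ is a voiceless fricative (sonority 3).
/ɾ/ is a rhotic (sonority 7).
/m/ is a nasal (sonority 5).
/ɾ/ is a rhotic (sonority 7).
/z/ is a voiced fricative (sonority 4).
/θ/→/ɾ/: 3→7 (rises) — ok.
/ɾ/→/m/: 7→5 (does not rise) — violation.
/m/→/ɾ/: 5→7 (rises) — ok.
/ɾ/→/z/: 7→4 (does not rise) — violation.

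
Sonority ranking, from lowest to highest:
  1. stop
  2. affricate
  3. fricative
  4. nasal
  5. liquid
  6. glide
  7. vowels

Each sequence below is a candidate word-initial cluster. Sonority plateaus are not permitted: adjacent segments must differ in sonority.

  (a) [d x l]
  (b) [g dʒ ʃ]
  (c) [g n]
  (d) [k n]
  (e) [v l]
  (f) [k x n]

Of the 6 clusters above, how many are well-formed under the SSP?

(a) sonority 1-3-5: well-formed.
(b) sonority 1-2-3: well-formed.
(c) sonority 1-4: well-formed.
(d) sonority 1-4: well-formed.
(e) sonority 3-5: well-formed.
(f) sonority 1-3-4: well-formed.

6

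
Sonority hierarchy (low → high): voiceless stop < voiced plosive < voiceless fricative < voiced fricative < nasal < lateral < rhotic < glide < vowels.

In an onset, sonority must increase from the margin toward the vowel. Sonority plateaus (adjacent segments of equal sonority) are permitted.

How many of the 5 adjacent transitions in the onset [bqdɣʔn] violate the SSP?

/b/ — voiced plosive, sonority 2.
/q/ — voiceless stop, sonority 1.
/d/ — voiced plosive, sonority 2.
/ɣ/ — voiced fricative, sonority 4.
/ʔ/ — voiceless stop, sonority 1.
/n/ — nasal, sonority 5.
/b/→/q/: 2→1 (does not rise) — violation.
/q/→/d/: 1→2 (rises) — ok.
/d/→/ɣ/: 2→4 (rises) — ok.
/ɣ/→/ʔ/: 4→1 (does not rise) — violation.
/ʔ/→/n/: 1→5 (rises) — ok.

2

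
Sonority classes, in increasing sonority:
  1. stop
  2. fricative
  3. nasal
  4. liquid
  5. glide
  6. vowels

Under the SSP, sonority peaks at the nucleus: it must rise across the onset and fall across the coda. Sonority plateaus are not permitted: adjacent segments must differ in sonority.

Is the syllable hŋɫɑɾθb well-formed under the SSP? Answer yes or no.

Onset: /h/ is a fricative (sonority 2), /ŋ/ is a nasal (sonority 3), /ɫ/ is a liquid (sonority 4); then the nucleus /ɑ/ (sonority 6).
Onset profile 2-3-4-6 — rises to the nucleus.
Coda: /ɾ/ is a liquid (sonority 4), /θ/ is a fricative (sonority 2), /b/ is a stop (sonority 1).
Coda profile 6-4-2-1 — falls from the nucleus.

yes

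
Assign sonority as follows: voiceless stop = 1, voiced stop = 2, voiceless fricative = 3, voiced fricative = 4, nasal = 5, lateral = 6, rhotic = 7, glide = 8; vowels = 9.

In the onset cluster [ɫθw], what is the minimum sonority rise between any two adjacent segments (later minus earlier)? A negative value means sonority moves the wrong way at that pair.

/ɫ/: lateral = 6.
/θ/: voiceless fricative = 3.
/w/: glide = 8.
/ɫ/→/θ/: change -3.
/θ/→/w/: change +5.
Minimum = -3.

-3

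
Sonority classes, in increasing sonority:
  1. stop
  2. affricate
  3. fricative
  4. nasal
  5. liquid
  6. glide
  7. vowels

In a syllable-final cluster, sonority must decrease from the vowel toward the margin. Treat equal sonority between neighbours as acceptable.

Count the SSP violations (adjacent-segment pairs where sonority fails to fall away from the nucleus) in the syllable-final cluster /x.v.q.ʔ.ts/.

1

/x/ — fricative, sonority 3.
/v/ — fricative, sonority 3.
/q/ — stop, sonority 1.
/ʔ/ — stop, sonority 1.
/ts/ — affricate, sonority 2.
/x/→/v/: 3→3 (plateau, allowed) — ok.
/v/→/q/: 3→1 (falls) — ok.
/q/→/ʔ/: 1→1 (plateau, allowed) — ok.
/ʔ/→/ts/: 1→2 (does not fall) — violation.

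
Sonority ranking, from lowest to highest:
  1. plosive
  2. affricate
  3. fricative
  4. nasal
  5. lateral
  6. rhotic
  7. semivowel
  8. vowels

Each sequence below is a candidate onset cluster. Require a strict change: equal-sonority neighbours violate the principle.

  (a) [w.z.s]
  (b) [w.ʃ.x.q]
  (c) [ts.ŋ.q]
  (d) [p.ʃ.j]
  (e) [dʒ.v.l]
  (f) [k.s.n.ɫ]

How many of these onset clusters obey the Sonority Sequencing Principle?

3

(a) sonority 7-3-3: ill-formed.
(b) sonority 7-3-3-1: ill-formed.
(c) sonority 2-4-1: ill-formed.
(d) sonority 1-3-7: well-formed.
(e) sonority 2-3-5: well-formed.
(f) sonority 1-3-4-5: well-formed.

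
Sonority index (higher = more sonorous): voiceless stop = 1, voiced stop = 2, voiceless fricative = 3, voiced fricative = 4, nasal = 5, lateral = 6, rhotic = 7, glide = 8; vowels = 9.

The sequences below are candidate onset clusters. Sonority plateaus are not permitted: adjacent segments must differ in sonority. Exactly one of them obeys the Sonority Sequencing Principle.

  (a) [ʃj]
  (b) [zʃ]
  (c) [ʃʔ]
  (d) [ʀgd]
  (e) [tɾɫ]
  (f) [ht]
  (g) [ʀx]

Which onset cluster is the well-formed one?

(a) sonority 3-8: well-formed.
(b) sonority 4-3: ill-formed.
(c) sonority 3-1: ill-formed.
(d) sonority 7-2-2: ill-formed.
(e) sonority 1-7-6: ill-formed.
(f) sonority 3-1: ill-formed.
(g) sonority 7-3: ill-formed.

a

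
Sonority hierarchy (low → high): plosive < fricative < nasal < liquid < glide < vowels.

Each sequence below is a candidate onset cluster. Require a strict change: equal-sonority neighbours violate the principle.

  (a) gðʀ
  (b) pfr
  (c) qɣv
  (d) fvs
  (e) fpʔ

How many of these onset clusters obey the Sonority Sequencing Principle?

(a) sonority 1-2-4: well-formed.
(b) sonority 1-2-4: well-formed.
(c) sonority 1-2-2: ill-formed.
(d) sonority 2-2-2: ill-formed.
(e) sonority 2-1-1: ill-formed.

2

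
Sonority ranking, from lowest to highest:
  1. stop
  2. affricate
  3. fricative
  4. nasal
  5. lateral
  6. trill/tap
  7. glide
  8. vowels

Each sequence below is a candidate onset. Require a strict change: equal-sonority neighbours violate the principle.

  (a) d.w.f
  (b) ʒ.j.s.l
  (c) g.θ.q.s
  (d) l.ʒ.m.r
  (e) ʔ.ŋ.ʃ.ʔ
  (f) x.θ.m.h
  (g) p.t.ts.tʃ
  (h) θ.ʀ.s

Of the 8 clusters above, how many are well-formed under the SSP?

0

(a) 1-7-3 → violates
(b) 3-7-3-5 → violates
(c) 1-3-1-3 → violates
(d) 5-3-4-6 → violates
(e) 1-4-3-1 → violates
(f) 3-3-4-3 → violates
(g) 1-1-2-2 → violates
(h) 3-6-3 → violates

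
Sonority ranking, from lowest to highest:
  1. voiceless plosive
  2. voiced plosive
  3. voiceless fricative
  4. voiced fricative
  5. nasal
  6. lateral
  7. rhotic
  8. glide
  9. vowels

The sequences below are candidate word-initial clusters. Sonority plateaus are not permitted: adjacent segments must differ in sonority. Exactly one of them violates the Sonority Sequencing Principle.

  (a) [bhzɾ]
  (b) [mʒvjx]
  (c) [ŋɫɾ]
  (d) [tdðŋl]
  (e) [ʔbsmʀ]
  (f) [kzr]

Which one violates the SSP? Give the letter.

(a) 2-3-4-7 → obeys
(b) 5-4-4-8-3 → violates
(c) 5-6-7 → obeys
(d) 1-2-4-5-6 → obeys
(e) 1-2-3-5-7 → obeys
(f) 1-4-7 → obeys

b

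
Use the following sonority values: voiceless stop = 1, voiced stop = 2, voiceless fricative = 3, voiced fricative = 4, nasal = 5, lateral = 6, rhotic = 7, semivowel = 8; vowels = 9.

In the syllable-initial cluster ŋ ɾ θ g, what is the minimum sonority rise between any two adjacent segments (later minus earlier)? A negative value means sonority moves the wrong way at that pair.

-4

/ŋ/ is a nasal (sonority 5).
/ɾ/ is a rhotic (sonority 7).
/θ/ is a voiceless fricative (sonority 3).
/g/ is a voiced stop (sonority 2).
/ŋ/→/ɾ/: change +2.
/ɾ/→/θ/: change -4.
/θ/→/g/: change -1.
Minimum = -4.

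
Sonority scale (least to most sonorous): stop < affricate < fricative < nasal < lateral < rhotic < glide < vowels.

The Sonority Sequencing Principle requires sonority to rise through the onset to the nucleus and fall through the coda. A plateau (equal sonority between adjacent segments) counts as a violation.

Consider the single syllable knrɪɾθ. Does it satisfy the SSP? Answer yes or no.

Onset: /k/ is a stop (sonority 1), /n/ is a nasal (sonority 4), /r/ is a rhotic (sonority 6); then the nucleus /ɪ/ (sonority 8).
Onset profile 1-4-6-8 — rises to the nucleus.
Coda: /ɾ/ is a rhotic (sonority 6), /θ/ is a fricative (sonority 3).
Coda profile 8-6-3 — falls from the nucleus.

yes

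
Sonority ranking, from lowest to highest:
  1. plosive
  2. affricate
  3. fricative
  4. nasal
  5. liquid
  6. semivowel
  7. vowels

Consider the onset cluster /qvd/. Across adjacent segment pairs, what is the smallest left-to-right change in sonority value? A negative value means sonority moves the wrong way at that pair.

/q/ — plosive, sonority 1.
/v/ — fricative, sonority 3.
/d/ — plosive, sonority 1.
/q/→/v/: change +2.
/v/→/d/: change -2.
Minimum = -2.

-2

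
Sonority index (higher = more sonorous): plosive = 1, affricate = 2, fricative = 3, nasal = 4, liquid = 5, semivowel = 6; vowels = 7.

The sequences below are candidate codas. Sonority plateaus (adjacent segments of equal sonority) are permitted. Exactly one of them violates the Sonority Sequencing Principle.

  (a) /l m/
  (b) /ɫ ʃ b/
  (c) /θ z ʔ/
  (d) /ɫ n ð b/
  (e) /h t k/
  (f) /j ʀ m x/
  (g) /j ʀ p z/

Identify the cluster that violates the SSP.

g

(a) /l m/: profile 5-4 — obeys.
(b) /ɫ ʃ b/: profile 5-3-1 — obeys.
(c) /θ z ʔ/: profile 3-3-1 — obeys.
(d) /ɫ n ð b/: profile 5-4-3-1 — obeys.
(e) /h t k/: profile 3-1-1 — obeys.
(f) /j ʀ m x/: profile 6-5-4-3 — obeys.
(g) /j ʀ p z/: profile 6-5-1-3 — violates.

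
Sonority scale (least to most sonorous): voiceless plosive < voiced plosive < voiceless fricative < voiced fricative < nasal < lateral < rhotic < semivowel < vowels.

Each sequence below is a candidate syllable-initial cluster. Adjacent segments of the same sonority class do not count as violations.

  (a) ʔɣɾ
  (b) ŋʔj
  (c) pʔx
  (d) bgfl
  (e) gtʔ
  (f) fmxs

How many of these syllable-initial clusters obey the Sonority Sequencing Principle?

(a) sonority 1-4-7: well-formed.
(b) sonority 5-1-8: ill-formed.
(c) sonority 1-1-3: well-formed.
(d) sonority 2-2-3-6: well-formed.
(e) sonority 2-1-1: ill-formed.
(f) sonority 3-5-3-3: ill-formed.

3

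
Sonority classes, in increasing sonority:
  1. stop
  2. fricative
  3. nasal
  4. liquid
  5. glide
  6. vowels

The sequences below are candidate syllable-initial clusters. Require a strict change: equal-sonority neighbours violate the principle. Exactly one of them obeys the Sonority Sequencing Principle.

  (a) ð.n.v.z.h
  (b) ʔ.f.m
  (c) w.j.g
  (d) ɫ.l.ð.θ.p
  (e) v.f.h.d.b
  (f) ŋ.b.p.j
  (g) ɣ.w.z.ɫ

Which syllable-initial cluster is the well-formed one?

b

(a) 2-3-2-2-2 → violates
(b) 1-2-3 → obeys
(c) 5-5-1 → violates
(d) 4-4-2-2-1 → violates
(e) 2-2-2-1-1 → violates
(f) 3-1-1-5 → violates
(g) 2-5-2-4 → violates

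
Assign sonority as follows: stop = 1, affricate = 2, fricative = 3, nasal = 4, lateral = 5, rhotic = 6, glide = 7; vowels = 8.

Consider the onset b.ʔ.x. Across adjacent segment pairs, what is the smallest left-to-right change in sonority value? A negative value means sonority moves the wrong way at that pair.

0

/b/ is a stop (sonority 1).
/ʔ/ is a stop (sonority 1).
/x/ is a fricative (sonority 3).
/b/→/ʔ/: change +0.
/ʔ/→/x/: change +2.
Minimum = 0.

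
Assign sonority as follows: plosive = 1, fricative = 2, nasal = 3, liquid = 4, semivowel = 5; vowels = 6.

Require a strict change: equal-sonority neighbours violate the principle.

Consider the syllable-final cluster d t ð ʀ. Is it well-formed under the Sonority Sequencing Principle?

/d/ is a plosive (sonority 1).
/t/ is a plosive (sonority 1).
/ð/ is a fricative (sonority 2).
/ʀ/ is a liquid (sonority 4).
The profile is 1-1-2-4. Between /d/ (1) and /t/ (1) sonority does not fall, so the cluster violates the SSP.

no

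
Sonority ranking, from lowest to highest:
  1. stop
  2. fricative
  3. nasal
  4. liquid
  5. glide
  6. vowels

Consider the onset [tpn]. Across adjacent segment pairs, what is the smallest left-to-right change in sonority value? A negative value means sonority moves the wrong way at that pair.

/t/: stop = 1.
/p/: stop = 1.
/n/: nasal = 3.
/t/→/p/: change +0.
/p/→/n/: change +2.
Minimum = 0.

0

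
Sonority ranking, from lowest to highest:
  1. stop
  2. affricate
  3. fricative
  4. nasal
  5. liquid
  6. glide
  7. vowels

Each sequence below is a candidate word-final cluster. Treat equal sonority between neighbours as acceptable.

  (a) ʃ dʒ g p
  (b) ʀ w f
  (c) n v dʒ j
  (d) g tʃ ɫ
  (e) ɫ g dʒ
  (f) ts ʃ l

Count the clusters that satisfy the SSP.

1

(a) sonority 3-2-1-1: well-formed.
(b) sonority 5-6-3: ill-formed.
(c) sonority 4-3-2-6: ill-formed.
(d) sonority 1-2-5: ill-formed.
(e) sonority 5-1-2: ill-formed.
(f) sonority 2-3-5: ill-formed.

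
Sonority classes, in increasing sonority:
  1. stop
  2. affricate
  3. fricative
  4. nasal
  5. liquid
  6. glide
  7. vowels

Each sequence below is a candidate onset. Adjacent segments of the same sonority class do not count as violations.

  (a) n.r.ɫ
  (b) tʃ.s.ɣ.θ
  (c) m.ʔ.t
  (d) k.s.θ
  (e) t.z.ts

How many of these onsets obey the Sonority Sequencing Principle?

(a) n.r.ɫ: profile 4-5-5 — obeys.
(b) tʃ.s.ɣ.θ: profile 2-3-3-3 — obeys.
(c) m.ʔ.t: profile 4-1-1 — violates.
(d) k.s.θ: profile 1-3-3 — obeys.
(e) t.z.ts: profile 1-3-2 — violates.

3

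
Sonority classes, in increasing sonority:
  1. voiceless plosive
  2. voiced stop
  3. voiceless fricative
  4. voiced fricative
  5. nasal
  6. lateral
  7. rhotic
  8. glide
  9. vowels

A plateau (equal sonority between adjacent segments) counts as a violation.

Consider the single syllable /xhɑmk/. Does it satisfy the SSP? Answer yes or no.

Onset: /x/ is a voiceless fricative (sonority 3), /h/ is a voiceless fricative (sonority 3); then the nucleus /ɑ/ (sonority 9).
Onset profile 3-3-9 — does not strictly rise throughout.
Coda: /m/ is a nasal (sonority 5), /k/ is a voiceless plosive (sonority 1).
Coda profile 9-5-1 — falls from the nucleus.

no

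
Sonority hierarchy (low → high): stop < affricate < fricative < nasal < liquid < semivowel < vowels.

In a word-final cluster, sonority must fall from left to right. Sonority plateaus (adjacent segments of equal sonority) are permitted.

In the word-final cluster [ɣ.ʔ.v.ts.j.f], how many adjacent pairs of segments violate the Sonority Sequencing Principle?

/ɣ/ — fricative, sonority 3.
/ʔ/ — stop, sonority 1.
/v/ — fricative, sonority 3.
/ts/ — affricate, sonority 2.
/j/ — semivowel, sonority 6.
/f/ — fricative, sonority 3.
/ɣ/→/ʔ/: 3→1 (falls) — ok.
/ʔ/→/v/: 1→3 (does not fall) — violation.
/v/→/ts/: 3→2 (falls) — ok.
/ts/→/j/: 2→6 (does not fall) — violation.
/j/→/f/: 6→3 (falls) — ok.

2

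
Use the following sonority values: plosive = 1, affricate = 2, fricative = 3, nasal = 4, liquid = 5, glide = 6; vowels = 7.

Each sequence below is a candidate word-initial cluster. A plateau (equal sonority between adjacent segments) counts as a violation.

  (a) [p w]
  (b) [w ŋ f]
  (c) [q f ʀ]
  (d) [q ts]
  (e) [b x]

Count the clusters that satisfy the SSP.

4

(a) sonority 1-6: well-formed.
(b) sonority 6-4-3: ill-formed.
(c) sonority 1-3-5: well-formed.
(d) sonority 1-2: well-formed.
(e) sonority 1-3: well-formed.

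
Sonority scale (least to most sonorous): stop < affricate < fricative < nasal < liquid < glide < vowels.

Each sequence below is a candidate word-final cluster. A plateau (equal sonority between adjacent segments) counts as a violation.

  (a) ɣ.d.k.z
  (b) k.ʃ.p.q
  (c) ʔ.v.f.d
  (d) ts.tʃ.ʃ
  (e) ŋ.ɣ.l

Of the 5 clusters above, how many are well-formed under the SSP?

(a) sonority 3-1-1-3: ill-formed.
(b) sonority 1-3-1-1: ill-formed.
(c) sonority 1-3-3-1: ill-formed.
(d) sonority 2-2-3: ill-formed.
(e) sonority 4-3-5: ill-formed.

0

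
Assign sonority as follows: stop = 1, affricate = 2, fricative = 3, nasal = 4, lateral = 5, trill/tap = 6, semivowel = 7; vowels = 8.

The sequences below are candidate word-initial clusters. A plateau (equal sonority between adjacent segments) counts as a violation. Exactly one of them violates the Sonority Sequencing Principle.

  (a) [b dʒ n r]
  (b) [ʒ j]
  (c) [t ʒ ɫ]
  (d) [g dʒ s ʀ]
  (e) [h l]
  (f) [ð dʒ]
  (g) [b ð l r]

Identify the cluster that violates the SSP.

(a) 1-2-4-6 → obeys
(b) 3-7 → obeys
(c) 1-3-5 → obeys
(d) 1-2-3-6 → obeys
(e) 3-5 → obeys
(f) 3-2 → violates
(g) 1-3-5-6 → obeys

f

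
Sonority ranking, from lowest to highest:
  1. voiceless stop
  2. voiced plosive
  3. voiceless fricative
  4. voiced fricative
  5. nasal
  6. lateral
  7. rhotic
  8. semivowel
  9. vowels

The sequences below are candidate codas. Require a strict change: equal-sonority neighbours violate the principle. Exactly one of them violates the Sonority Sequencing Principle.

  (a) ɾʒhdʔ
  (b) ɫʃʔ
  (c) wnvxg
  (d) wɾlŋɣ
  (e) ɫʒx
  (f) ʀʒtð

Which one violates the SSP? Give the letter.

(a) 7-4-3-2-1 → obeys
(b) 6-3-1 → obeys
(c) 8-5-4-3-2 → obeys
(d) 8-7-6-5-4 → obeys
(e) 6-4-3 → obeys
(f) 7-4-1-4 → violates

f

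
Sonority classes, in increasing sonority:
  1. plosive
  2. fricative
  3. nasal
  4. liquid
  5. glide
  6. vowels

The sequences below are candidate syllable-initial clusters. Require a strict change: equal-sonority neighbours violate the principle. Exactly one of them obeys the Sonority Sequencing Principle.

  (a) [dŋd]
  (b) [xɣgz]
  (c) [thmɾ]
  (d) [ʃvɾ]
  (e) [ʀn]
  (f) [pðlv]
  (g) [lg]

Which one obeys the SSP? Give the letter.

(a) sonority 1-3-1: ill-formed.
(b) sonority 2-2-1-2: ill-formed.
(c) sonority 1-2-3-4: well-formed.
(d) sonority 2-2-4: ill-formed.
(e) sonority 4-3: ill-formed.
(f) sonority 1-2-4-2: ill-formed.
(g) sonority 4-1: ill-formed.

c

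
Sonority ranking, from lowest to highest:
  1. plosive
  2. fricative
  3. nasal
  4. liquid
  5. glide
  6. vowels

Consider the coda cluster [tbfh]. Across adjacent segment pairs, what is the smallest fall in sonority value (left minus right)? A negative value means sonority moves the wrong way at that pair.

/t/ is a plosive (sonority 1).
/b/ is a plosive (sonority 1).
/f/ is a fricative (sonority 2).
/h/ is a fricative (sonority 2).
/t/→/b/: change +0.
/b/→/f/: change -1.
/f/→/h/: change +0.
Minimum = -1.

-1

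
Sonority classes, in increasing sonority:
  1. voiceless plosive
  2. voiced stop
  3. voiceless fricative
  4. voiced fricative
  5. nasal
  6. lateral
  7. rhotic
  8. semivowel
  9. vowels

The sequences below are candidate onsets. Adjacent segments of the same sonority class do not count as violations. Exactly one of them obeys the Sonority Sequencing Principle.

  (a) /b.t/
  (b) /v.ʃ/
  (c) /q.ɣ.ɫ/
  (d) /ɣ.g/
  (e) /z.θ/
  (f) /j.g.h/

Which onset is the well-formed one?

(a) 2-1 → violates
(b) 4-3 → violates
(c) 1-4-6 → obeys
(d) 4-2 → violates
(e) 4-3 → violates
(f) 8-2-3 → violates

c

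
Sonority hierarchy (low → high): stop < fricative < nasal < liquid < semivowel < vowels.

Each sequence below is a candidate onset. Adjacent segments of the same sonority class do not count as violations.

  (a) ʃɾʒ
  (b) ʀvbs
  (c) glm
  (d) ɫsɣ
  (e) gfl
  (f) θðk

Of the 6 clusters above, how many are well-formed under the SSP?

(a) 2-4-2 → violates
(b) 4-2-1-2 → violates
(c) 1-4-3 → violates
(d) 4-2-2 → violates
(e) 1-2-4 → obeys
(f) 2-2-1 → violates

1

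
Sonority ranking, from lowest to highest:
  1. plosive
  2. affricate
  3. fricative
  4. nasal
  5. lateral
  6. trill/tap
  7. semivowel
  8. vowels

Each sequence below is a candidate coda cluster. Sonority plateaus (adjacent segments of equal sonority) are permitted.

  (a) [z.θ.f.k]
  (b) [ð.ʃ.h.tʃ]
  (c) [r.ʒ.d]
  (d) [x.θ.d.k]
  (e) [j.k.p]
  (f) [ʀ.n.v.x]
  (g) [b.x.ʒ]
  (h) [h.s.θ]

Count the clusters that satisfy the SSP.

(a) 3-3-3-1 → obeys
(b) 3-3-3-2 → obeys
(c) 6-3-1 → obeys
(d) 3-3-1-1 → obeys
(e) 7-1-1 → obeys
(f) 6-4-3-3 → obeys
(g) 1-3-3 → violates
(h) 3-3-3 → obeys

7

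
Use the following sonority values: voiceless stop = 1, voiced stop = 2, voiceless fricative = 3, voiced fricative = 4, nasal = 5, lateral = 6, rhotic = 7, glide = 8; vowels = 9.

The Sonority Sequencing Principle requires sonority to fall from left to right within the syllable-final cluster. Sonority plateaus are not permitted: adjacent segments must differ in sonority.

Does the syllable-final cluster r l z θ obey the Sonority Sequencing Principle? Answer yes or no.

yes

/r/ — rhotic, sonority 7.
/l/ — lateral, sonority 6.
/z/ — voiced fricative, sonority 4.
/θ/ — voiceless fricative, sonority 3.
The profile 7-6-4-3 strictly falls, so the syllable-final cluster satisfies the SSP.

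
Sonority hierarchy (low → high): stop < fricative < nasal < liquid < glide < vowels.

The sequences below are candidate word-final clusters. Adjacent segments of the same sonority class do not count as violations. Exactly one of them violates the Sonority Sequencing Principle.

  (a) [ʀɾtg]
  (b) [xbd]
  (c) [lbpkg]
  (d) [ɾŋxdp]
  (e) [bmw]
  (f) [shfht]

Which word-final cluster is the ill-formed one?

(a) [ʀɾtg]: profile 4-4-1-1 — obeys.
(b) [xbd]: profile 2-1-1 — obeys.
(c) [lbpkg]: profile 4-1-1-1-1 — obeys.
(d) [ɾŋxdp]: profile 4-3-2-1-1 — obeys.
(e) [bmw]: profile 1-3-5 — violates.
(f) [shfht]: profile 2-2-2-2-1 — obeys.

e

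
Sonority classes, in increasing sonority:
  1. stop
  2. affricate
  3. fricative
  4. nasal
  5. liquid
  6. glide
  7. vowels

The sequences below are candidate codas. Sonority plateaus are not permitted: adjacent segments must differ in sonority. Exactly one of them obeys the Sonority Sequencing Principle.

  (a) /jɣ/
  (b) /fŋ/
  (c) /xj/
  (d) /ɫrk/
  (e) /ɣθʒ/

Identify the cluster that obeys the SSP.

a

(a) /jɣ/: profile 6-3 — obeys.
(b) /fŋ/: profile 3-4 — violates.
(c) /xj/: profile 3-6 — violates.
(d) /ɫrk/: profile 5-5-1 — violates.
(e) /ɣθʒ/: profile 3-3-3 — violates.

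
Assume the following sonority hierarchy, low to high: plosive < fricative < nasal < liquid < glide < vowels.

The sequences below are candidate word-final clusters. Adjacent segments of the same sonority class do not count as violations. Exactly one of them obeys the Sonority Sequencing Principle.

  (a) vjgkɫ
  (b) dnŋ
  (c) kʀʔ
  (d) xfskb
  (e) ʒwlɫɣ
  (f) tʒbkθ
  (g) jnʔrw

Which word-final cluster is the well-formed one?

(a) vjgkɫ: profile 2-5-1-1-4 — violates.
(b) dnŋ: profile 1-3-3 — violates.
(c) kʀʔ: profile 1-4-1 — violates.
(d) xfskb: profile 2-2-2-1-1 — obeys.
(e) ʒwlɫɣ: profile 2-5-4-4-2 — violates.
(f) tʒbkθ: profile 1-2-1-1-2 — violates.
(g) jnʔrw: profile 5-3-1-4-5 — violates.

d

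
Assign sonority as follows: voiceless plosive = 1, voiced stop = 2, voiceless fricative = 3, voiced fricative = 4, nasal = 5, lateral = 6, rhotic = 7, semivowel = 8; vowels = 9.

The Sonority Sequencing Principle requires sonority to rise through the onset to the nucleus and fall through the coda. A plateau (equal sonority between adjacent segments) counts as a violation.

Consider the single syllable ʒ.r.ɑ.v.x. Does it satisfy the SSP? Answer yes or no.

yes

Onset: /ʒ/ is a voiced fricative (sonority 4), /r/ is a rhotic (sonority 7); then the nucleus /ɑ/ (sonority 9).
Onset profile 4-7-9 — rises to the nucleus.
Coda: /v/ is a voiced fricative (sonority 4), /x/ is a voiceless fricative (sonority 3).
Coda profile 9-4-3 — falls from the nucleus.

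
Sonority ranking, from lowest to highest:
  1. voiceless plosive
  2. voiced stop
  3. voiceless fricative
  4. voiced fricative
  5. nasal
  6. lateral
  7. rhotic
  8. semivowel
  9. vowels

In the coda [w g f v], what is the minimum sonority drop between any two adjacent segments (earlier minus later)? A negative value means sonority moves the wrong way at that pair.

-1

/w/: semivowel = 8.
/g/: voiced stop = 2.
/f/: voiceless fricative = 3.
/v/: voiced fricative = 4.
/w/→/g/: change +6.
/g/→/f/: change -1.
/f/→/v/: change -1.
Minimum = -1.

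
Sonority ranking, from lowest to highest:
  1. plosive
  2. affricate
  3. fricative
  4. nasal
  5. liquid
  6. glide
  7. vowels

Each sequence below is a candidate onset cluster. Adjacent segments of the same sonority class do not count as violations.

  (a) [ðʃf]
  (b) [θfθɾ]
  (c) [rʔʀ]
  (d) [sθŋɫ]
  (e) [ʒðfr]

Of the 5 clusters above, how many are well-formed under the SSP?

4

(a) 3-3-3 → obeys
(b) 3-3-3-5 → obeys
(c) 5-1-5 → violates
(d) 3-3-4-5 → obeys
(e) 3-3-3-5 → obeys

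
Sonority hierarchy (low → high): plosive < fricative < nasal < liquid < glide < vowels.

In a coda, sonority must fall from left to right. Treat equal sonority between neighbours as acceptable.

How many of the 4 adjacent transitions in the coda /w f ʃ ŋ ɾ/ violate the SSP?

2

/w/ is a glide (sonority 5).
/f/ is a fricative (sonority 2).
/ʃ/ is a fricative (sonority 2).
/ŋ/ is a nasal (sonority 3).
/ɾ/ is a liquid (sonority 4).
/w/→/f/: 5→2 (falls) — ok.
/f/→/ʃ/: 2→2 (plateau, allowed) — ok.
/ʃ/→/ŋ/: 2→3 (does not fall) — violation.
/ŋ/→/ɾ/: 3→4 (does not fall) — violation.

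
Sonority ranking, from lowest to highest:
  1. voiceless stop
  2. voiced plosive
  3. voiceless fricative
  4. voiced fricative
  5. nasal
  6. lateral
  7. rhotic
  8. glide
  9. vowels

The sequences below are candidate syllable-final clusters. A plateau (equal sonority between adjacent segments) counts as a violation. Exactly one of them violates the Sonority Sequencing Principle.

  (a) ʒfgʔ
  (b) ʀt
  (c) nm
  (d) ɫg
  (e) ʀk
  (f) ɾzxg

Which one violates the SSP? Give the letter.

(a) sonority 4-3-2-1: well-formed.
(b) sonority 7-1: well-formed.
(c) sonority 5-5: ill-formed.
(d) sonority 6-2: well-formed.
(e) sonority 7-1: well-formed.
(f) sonority 7-4-3-2: well-formed.

c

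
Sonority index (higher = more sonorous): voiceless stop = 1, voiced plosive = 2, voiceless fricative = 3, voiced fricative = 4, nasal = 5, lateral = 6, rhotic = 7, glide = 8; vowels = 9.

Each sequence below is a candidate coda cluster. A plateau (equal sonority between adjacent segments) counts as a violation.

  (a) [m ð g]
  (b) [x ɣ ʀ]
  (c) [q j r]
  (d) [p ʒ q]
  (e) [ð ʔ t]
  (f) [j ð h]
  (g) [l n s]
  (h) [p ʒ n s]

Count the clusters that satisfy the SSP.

(a) [m ð g]: profile 5-4-2 — obeys.
(b) [x ɣ ʀ]: profile 3-4-7 — violates.
(c) [q j r]: profile 1-8-7 — violates.
(d) [p ʒ q]: profile 1-4-1 — violates.
(e) [ð ʔ t]: profile 4-1-1 — violates.
(f) [j ð h]: profile 8-4-3 — obeys.
(g) [l n s]: profile 6-5-3 — obeys.
(h) [p ʒ n s]: profile 1-4-5-3 — violates.

3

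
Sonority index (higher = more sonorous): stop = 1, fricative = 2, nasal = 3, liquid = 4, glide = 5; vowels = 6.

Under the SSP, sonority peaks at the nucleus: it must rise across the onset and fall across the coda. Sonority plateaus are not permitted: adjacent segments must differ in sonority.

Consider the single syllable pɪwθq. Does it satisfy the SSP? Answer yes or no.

Onset: /p/ is a stop (sonority 1); then the nucleus /ɪ/ (sonority 6).
Onset profile 1-6 — rises to the nucleus.
Coda: /w/ is a glide (sonority 5), /θ/ is a fricative (sonority 2), /q/ is a stop (sonority 1).
Coda profile 6-5-2-1 — falls from the nucleus.

yes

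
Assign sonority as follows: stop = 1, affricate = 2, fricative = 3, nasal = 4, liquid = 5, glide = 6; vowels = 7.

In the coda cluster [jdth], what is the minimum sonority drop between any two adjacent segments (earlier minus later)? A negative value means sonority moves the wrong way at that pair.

-2

/j/: glide = 6.
/d/: stop = 1.
/t/: stop = 1.
/h/: fricative = 3.
/j/→/d/: change +5.
/d/→/t/: change +0.
/t/→/h/: change -2.
Minimum = -2.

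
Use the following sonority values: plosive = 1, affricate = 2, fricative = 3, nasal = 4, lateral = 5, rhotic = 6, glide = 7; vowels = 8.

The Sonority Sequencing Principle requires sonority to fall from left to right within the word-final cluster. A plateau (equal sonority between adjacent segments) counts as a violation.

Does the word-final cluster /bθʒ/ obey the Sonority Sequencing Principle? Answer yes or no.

no

/b/: plosive = 1.
/θ/: fricative = 3.
/ʒ/: fricative = 3.
The profile is 1-3-3. Between /b/ (1) and /θ/ (3) sonority does not fall, so the cluster violates the SSP.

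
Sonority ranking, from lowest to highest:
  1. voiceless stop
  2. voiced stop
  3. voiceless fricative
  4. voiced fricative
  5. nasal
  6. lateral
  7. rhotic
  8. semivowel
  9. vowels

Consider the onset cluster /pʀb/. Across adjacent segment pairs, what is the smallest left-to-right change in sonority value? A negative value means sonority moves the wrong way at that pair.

/p/ — voiceless stop, sonority 1.
/ʀ/ — rhotic, sonority 7.
/b/ — voiced stop, sonority 2.
/p/→/ʀ/: change +6.
/ʀ/→/b/: change -5.
Minimum = -5.

-5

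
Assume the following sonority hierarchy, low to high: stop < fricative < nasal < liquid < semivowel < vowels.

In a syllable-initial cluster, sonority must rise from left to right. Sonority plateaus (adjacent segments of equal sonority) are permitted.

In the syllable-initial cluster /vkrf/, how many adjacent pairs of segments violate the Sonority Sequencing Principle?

2

/v/ is a fricative (sonority 2).
/k/ is a stop (sonority 1).
/r/ is a liquid (sonority 4).
/f/ is a fricative (sonority 2).
/v/→/k/: 2→1 (does not rise) — violation.
/k/→/r/: 1→4 (rises) — ok.
/r/→/f/: 4→2 (does not rise) — violation.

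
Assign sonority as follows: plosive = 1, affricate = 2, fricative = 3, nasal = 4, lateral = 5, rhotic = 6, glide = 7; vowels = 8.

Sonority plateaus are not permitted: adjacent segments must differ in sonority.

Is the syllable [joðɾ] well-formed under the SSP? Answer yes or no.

no

Onset: /j/ is a glide (sonority 7); then the nucleus /o/ (sonority 8).
Onset profile 7-8 — rises to the nucleus.
Coda: /ð/ is a fricative (sonority 3), /ɾ/ is a rhotic (sonority 6).
Coda profile 8-3-6 — does not strictly fall throughout.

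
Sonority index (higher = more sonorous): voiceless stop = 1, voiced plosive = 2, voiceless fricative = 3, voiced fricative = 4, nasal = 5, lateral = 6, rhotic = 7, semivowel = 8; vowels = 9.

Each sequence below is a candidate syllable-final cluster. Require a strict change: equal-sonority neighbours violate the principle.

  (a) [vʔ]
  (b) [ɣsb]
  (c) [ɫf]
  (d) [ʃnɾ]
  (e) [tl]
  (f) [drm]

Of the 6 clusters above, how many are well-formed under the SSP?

3

(a) [vʔ]: profile 4-1 — obeys.
(b) [ɣsb]: profile 4-3-2 — obeys.
(c) [ɫf]: profile 6-3 — obeys.
(d) [ʃnɾ]: profile 3-5-7 — violates.
(e) [tl]: profile 1-6 — violates.
(f) [drm]: profile 2-7-5 — violates.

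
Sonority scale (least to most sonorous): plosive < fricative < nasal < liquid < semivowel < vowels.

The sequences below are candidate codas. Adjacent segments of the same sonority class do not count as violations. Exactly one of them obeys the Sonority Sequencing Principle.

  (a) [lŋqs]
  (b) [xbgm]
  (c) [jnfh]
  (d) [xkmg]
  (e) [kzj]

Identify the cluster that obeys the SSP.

(a) [lŋqs]: profile 4-3-1-2 — violates.
(b) [xbgm]: profile 2-1-1-3 — violates.
(c) [jnfh]: profile 5-3-2-2 — obeys.
(d) [xkmg]: profile 2-1-3-1 — violates.
(e) [kzj]: profile 1-2-5 — violates.

c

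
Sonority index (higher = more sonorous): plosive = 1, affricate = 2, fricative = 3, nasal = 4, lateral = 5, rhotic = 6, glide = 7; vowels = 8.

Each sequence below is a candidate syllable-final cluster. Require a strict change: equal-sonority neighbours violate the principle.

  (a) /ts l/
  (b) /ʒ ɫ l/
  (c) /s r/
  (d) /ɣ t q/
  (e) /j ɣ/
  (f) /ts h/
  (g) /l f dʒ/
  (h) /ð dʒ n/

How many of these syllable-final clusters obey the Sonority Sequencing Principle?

(a) sonority 2-5: ill-formed.
(b) sonority 3-5-5: ill-formed.
(c) sonority 3-6: ill-formed.
(d) sonority 3-1-1: ill-formed.
(e) sonority 7-3: well-formed.
(f) sonority 2-3: ill-formed.
(g) sonority 5-3-2: well-formed.
(h) sonority 3-2-4: ill-formed.

2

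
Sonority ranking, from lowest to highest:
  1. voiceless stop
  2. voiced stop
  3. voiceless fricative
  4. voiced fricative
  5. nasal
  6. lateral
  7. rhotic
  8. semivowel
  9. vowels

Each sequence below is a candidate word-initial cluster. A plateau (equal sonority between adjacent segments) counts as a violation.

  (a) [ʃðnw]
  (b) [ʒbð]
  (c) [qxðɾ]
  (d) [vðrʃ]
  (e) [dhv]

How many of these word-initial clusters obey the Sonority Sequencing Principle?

(a) 3-4-5-8 → obeys
(b) 4-2-4 → violates
(c) 1-3-4-7 → obeys
(d) 4-4-7-3 → violates
(e) 2-3-4 → obeys

3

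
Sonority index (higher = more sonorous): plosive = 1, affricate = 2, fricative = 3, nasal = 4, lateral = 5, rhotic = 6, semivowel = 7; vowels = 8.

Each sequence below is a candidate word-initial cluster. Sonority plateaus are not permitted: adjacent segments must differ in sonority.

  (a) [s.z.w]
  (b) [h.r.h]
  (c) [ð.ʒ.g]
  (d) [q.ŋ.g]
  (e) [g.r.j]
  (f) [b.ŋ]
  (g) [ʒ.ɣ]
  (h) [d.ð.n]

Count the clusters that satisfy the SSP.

3

(a) [s.z.w]: profile 3-3-7 — violates.
(b) [h.r.h]: profile 3-6-3 — violates.
(c) [ð.ʒ.g]: profile 3-3-1 — violates.
(d) [q.ŋ.g]: profile 1-4-1 — violates.
(e) [g.r.j]: profile 1-6-7 — obeys.
(f) [b.ŋ]: profile 1-4 — obeys.
(g) [ʒ.ɣ]: profile 3-3 — violates.
(h) [d.ð.n]: profile 1-3-4 — obeys.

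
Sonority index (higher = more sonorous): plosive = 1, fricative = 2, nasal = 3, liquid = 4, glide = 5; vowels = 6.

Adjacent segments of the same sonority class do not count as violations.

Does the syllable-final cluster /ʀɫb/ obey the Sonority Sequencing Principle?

/ʀ/ — liquid, sonority 4.
/ɫ/ — liquid, sonority 4.
/b/ — plosive, sonority 1.
The profile 4-4-1 is non-increasing (plateaus allowed), so the syllable-final cluster satisfies the SSP.

yes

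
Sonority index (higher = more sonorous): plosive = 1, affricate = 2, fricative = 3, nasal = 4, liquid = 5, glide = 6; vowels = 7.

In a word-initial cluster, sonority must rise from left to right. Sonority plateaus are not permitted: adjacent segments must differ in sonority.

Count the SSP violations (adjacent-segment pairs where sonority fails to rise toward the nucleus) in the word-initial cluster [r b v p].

/r/ — liquid, sonority 5.
/b/ — plosive, sonority 1.
/v/ — fricative, sonority 3.
/p/ — plosive, sonority 1.
/r/→/b/: 5→1 (does not rise) — violation.
/b/→/v/: 1→3 (rises) — ok.
/v/→/p/: 3→1 (does not rise) — violation.

2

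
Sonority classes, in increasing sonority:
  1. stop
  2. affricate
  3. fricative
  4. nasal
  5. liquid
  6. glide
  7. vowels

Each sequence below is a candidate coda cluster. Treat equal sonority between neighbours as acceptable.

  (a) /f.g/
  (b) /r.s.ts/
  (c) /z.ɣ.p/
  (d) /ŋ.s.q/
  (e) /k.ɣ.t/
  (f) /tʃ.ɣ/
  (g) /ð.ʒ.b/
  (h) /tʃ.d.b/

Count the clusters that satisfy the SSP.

6

(a) 3-1 → obeys
(b) 5-3-2 → obeys
(c) 3-3-1 → obeys
(d) 4-3-1 → obeys
(e) 1-3-1 → violates
(f) 2-3 → violates
(g) 3-3-1 → obeys
(h) 2-1-1 → obeys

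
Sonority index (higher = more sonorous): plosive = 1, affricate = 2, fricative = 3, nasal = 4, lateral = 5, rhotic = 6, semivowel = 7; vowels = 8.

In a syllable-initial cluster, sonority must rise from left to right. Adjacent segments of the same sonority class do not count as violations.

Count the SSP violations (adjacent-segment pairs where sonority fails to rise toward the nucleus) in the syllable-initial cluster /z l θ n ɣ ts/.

3

/z/ — fricative, sonority 3.
/l/ — lateral, sonority 5.
/θ/ — fricative, sonority 3.
/n/ — nasal, sonority 4.
/ɣ/ — fricative, sonority 3.
/ts/ — affricate, sonority 2.
/z/→/l/: 3→5 (rises) — ok.
/l/→/θ/: 5→3 (does not rise) — violation.
/θ/→/n/: 3→4 (rises) — ok.
/n/→/ɣ/: 4→3 (does not rise) — violation.
/ɣ/→/ts/: 3→2 (does not rise) — violation.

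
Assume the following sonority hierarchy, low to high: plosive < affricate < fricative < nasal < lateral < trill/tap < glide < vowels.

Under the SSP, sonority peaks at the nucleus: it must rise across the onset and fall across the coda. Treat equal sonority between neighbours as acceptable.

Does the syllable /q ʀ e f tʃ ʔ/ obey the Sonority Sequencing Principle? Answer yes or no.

Onset: /q/ is a plosive (sonority 1), /ʀ/ is a trill/tap (sonority 6); then the nucleus /e/ (sonority 8).
Onset profile 1-6-8 — rises to the nucleus.
Coda: /f/ is a fricative (sonority 3), /tʃ/ is an affricate (sonority 2), /ʔ/ is a plosive (sonority 1).
Coda profile 8-3-2-1 — falls from the nucleus.

yes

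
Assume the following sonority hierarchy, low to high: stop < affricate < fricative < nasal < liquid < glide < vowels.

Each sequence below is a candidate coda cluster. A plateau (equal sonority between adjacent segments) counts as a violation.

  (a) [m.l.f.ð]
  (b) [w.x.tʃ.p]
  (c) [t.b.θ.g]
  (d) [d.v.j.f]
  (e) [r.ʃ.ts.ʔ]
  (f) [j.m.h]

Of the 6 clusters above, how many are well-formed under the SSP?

3

(a) [m.l.f.ð]: profile 4-5-3-3 — violates.
(b) [w.x.tʃ.p]: profile 6-3-2-1 — obeys.
(c) [t.b.θ.g]: profile 1-1-3-1 — violates.
(d) [d.v.j.f]: profile 1-3-6-3 — violates.
(e) [r.ʃ.ts.ʔ]: profile 5-3-2-1 — obeys.
(f) [j.m.h]: profile 6-4-3 — obeys.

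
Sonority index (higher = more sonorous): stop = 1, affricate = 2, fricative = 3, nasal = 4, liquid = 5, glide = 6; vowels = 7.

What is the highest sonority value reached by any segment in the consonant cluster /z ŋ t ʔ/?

4

/z/: fricative = 3.
/ŋ/: nasal = 4.
/t/: stop = 1.
/ʔ/: stop = 1.
The maximum is 4.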